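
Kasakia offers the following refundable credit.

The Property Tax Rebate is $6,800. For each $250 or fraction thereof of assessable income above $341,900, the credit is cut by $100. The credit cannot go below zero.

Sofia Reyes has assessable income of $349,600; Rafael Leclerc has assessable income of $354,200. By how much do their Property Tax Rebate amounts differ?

Sofia ($349,600): Property Tax Rebate: income exceeds $341,900 by $7,700, which is 31 full-or-partial $250 increments; reduction = 31 × $100 = $3,100, leaving $3,700.
Rafael ($354,200): Property Tax Rebate: income exceeds $341,900 by $12,300, which is 50 full-or-partial $250 increments; reduction = 50 × $100 = $5,000, leaving $1,800.
Difference: |$3,700 − $1,800| = $1,900.

$1,900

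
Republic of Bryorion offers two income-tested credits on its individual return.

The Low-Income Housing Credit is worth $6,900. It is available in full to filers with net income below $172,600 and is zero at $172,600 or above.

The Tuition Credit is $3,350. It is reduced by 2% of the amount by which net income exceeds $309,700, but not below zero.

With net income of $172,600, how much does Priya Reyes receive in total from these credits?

Low-Income Housing Credit: $172,600 meets or exceeds the $172,600 cutoff, so the credit is $0.
Tuition Credit: $172,600 is at or below the $309,700 threshold, so the full $3,350 applies.
Total: $0 + $3,350 = $3,350.

$3,350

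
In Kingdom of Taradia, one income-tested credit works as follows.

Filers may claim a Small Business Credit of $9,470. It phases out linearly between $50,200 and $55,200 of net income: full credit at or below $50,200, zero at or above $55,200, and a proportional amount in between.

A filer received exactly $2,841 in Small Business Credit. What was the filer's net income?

$53,700

$2,841 is 2,841/9,470 of the full $9,470, so 6,629/9,470 of the $5,000 range has been used: income = $50,200 + $5,000 × 6,629/9,470 = $53,700.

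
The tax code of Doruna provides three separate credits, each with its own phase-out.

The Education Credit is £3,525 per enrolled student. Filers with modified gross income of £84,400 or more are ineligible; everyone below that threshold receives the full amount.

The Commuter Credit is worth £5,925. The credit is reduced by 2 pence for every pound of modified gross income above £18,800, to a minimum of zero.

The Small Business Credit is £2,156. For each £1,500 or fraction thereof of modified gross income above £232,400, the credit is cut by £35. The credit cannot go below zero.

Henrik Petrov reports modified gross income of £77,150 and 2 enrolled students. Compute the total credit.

£13,964

Education Credit: base = 2 × £3,525 = £7,050. £77,150 is below the £84,400 cutoff, so the full £7,050 applies.
Commuter Credit: 2% of the £58,350 excess over £18,800 is £1,167; credit = £5,925 − £1,167 = £4,758.
Small Business Credit: £77,150 is at or below the £232,400 threshold, so the full £2,156 applies.
Total: £7,050 + £4,758 + £2,156 = £13,964.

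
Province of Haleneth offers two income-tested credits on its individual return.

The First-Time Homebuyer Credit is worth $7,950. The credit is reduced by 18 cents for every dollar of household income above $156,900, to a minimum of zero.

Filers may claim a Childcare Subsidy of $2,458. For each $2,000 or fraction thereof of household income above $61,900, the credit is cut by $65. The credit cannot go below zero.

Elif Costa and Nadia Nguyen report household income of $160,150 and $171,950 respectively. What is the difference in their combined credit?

$2,124

Elif ($160,150): First-Time Homebuyer Credit: 18% of the $3,250 excess over $156,900 is $585; credit = $7,950 − $585 = $7,365. Childcare Subsidy: income exceeds $61,900 by $98,250 → 50 increments × $65 = $3,250 ≥ base, so the credit is $0. total $7,365 + $0 = $7,365
Nadia ($171,950): First-Time Homebuyer Credit: 18% of the $15,050 excess over $156,900 is $2,709; credit = $7,950 − $2,709 = $5,241. Childcare Subsidy: income exceeds $61,900 by $110,050 → 56 increments × $65 = $3,640 ≥ base, so the credit is $0. total $5,241 + $0 = $5,241
Difference: |$7,365 − $5,241| = $2,124.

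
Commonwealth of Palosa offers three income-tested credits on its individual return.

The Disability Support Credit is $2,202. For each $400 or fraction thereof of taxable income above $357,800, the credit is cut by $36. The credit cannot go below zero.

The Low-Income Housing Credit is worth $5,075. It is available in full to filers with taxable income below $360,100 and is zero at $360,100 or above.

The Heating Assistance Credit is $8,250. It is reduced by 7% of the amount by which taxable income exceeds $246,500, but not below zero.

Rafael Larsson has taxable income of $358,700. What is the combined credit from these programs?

$7,565

Disability Support Credit: income exceeds $357,800 by $900, which is 3 full-or-partial $400 increments; reduction = 3 × $36 = $108, leaving $2,094.
Low-Income Housing Credit: $358,700 is below the $360,100 cutoff, so the full $5,075 applies.
Heating Assistance Credit: 7% of the $112,200 excess over $246,500 is $7,854; credit = $8,250 − $7,854 = $396.
Total: $2,094 + $5,075 + $396 = $7,565.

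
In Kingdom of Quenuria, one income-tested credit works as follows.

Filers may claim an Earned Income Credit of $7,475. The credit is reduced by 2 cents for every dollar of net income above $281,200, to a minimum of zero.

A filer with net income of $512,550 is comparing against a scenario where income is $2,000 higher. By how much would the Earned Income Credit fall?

$40

At $512,550 — 2% of the $231,350 excess over $281,200 is $4,627; credit = $7,475 − $4,627 = $2,848.
At $514,550 — 2% of the $233,350 excess over $281,200 is $4,667; credit = $7,475 − $4,667 = $2,808.
Lost: $2,848 − $2,808 = $40.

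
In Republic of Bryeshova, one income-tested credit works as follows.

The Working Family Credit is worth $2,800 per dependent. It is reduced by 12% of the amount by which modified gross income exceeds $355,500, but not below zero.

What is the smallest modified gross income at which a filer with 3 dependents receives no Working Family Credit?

Full credit = 3 × $2,800 = $8,400.
The credit falls by 12% of each dollar above $355,500, so it reaches zero when the excess is $8,400 / 12% = $70,000: income = $355,500 + $70,000 = $425,500.

$425,500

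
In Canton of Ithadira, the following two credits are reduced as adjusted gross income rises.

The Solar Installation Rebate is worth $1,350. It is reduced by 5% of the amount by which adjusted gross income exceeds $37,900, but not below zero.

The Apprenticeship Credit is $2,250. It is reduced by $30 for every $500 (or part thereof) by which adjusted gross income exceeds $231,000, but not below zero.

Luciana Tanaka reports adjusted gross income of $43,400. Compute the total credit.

Solar Installation Rebate: 5% of the $5,500 excess over $37,900 is $275; credit = $1,350 − $275 = $1,075.
Apprenticeship Credit: $43,400 is at or below the $231,000 threshold, so the full $2,250 applies.
Total: $1,075 + $2,250 = $3,325.

$3,325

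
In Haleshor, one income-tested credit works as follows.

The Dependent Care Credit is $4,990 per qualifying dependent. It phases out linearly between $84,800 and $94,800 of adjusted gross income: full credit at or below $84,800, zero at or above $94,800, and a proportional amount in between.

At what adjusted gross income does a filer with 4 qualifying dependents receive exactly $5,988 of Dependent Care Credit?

Full credit = 4 × $4,990 = $19,960.
$5,988 is 5,988/19,960 of the full $19,960, so 13,972/19,960 of the $10,000 range has been used: income = $84,800 + $10,000 × 13,972/19,960 = $91,800.

$91,800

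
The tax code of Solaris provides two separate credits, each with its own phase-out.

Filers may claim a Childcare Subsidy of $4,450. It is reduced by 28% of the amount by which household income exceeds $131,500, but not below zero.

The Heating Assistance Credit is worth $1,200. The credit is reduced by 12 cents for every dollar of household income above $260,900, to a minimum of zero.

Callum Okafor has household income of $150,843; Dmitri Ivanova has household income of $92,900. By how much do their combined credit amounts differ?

Callum ($150,843): Childcare Subsidy: 28% of the $19,343 excess over $131,500 is $5,416.04 ≥ base, so the credit is $0. Heating Assistance Credit: $150,843 is at or below the $260,900 threshold, so the full $1,200 applies. total $0 + $1,200 = $1,200
Dmitri ($92,900): Childcare Subsidy: $92,900 is at or below the $131,500 threshold, so the full $4,450 applies. Heating Assistance Credit: $92,900 is at or below the $260,900 threshold, so the full $1,200 applies. total $4,450 + $1,200 = $5,650
Difference: |$1,200 − $5,650| = $4,450.

$4,450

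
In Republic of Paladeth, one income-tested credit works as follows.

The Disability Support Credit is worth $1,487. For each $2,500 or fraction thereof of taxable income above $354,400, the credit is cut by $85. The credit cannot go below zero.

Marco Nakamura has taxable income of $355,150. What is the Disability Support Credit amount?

$1,402

Disability Support Credit: income exceeds $354,400 by $750, which is 1 full-or-partial $2,500 increment; reduction = 1 × $85 = $85, leaving $1,402.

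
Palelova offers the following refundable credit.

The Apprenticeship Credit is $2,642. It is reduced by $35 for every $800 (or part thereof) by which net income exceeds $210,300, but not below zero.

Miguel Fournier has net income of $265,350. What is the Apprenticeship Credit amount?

$227

Apprenticeship Credit: income exceeds $210,300 by $55,050, which is 69 full-or-partial $800 increments; reduction = 69 × $35 = $2,415, leaving $227.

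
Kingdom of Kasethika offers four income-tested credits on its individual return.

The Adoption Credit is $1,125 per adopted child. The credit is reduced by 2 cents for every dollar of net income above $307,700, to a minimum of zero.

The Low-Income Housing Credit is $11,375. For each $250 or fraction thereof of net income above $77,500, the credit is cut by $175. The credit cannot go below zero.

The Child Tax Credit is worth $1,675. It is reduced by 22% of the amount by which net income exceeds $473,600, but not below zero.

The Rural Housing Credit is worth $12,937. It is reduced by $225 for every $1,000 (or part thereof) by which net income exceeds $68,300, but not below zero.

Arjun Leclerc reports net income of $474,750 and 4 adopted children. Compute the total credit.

$2,581

Adoption Credit: base = 4 × $1,125 = $4,500. 2% of the $167,050 excess over $307,700 is $3,341; credit = $4,500 − $3,341 = $1,159.
Low-Income Housing Credit: income exceeds $77,500 by $397,250 → 1589 increments × $175 = $278,075 ≥ base, so the credit is $0.
Child Tax Credit: 22% of the $1,150 excess over $473,600 is $253; credit = $1,675 − $253 = $1,422.
Rural Housing Credit: income exceeds $68,300 by $406,450 → 407 increments × $225 = $91,575 ≥ base, so the credit is $0.
Total: $1,159 + $0 + $1,422 + $0 = $2,581.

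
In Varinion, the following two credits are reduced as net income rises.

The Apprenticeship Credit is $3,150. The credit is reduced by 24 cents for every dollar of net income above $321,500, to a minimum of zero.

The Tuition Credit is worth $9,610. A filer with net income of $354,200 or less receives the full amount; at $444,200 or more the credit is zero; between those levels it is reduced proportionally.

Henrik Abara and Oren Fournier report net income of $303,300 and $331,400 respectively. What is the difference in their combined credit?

$2,376

Henrik ($303,300): Apprenticeship Credit: $303,300 is at or below the $321,500 threshold, so the full $3,150 applies. Tuition Credit: $303,300 is at or below the $354,200 threshold, so the full $9,610 applies. total $3,150 + $9,610 = $12,760
Oren ($331,400): Apprenticeship Credit: 24% of the $9,900 excess over $321,500 is $2,376; credit = $3,150 − $2,376 = $774. Tuition Credit: $331,400 is at or below the $354,200 threshold, so the full $9,610 applies. total $774 + $9,610 = $10,384
Difference: |$12,760 − $10,384| = $2,376.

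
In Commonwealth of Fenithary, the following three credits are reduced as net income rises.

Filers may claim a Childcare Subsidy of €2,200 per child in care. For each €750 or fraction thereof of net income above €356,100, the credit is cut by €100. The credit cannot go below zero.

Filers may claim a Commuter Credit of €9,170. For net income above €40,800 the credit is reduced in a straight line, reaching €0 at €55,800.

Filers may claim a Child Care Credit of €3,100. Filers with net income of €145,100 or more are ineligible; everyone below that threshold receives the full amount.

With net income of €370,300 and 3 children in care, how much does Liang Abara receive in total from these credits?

Childcare Subsidy: base = 3 × €2,200 = €6,600. income exceeds €356,100 by €14,200, which is 19 full-or-partial €750 increments; reduction = 19 × €100 = €1,900, leaving €4,700.
Commuter Credit: €370,300 is at or above €55,800, so the credit is €0.
Child Care Credit: €370,300 meets or exceeds the €145,100 cutoff, so the credit is €0.
Total: €4,700 + €0 + €0 = €4,700.

€4,700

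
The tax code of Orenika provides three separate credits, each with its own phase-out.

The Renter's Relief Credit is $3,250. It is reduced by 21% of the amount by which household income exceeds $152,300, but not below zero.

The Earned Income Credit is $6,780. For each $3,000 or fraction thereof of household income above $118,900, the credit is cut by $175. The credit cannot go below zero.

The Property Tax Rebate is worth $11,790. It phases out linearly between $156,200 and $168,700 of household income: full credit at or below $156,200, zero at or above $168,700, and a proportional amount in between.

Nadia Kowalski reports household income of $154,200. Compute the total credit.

$19,321

Renter's Relief Credit: 21% of the $1,900 excess over $152,300 is $399; credit = $3,250 − $399 = $2,851.
Earned Income Credit: income exceeds $118,900 by $35,300, which is 12 full-or-partial $3,000 increments; reduction = 12 × $175 = $2,100, leaving $4,680.
Property Tax Rebate: $154,200 is at or below the $156,200 threshold, so the full $11,790 applies.
Total: $2,851 + $4,680 + $11,790 = $19,321.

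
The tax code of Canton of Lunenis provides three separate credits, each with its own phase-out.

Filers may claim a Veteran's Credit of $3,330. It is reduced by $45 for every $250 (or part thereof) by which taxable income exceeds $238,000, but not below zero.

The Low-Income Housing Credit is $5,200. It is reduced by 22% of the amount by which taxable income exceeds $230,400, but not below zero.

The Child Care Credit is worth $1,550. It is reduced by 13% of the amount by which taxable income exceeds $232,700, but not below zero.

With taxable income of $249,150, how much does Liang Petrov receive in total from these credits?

$2,380

Veteran's Credit: income exceeds $238,000 by $11,150, which is 45 full-or-partial $250 increments; reduction = 45 × $45 = $2,025, leaving $1,305.
Low-Income Housing Credit: 22% of the $18,750 excess over $230,400 is $4,125; credit = $5,200 − $4,125 = $1,075.
Child Care Credit: 13% of the $16,450 excess over $232,700 is $2,138.50 ≥ base, so the credit is $0.
Total: $1,305 + $1,075 + $0 = $2,380.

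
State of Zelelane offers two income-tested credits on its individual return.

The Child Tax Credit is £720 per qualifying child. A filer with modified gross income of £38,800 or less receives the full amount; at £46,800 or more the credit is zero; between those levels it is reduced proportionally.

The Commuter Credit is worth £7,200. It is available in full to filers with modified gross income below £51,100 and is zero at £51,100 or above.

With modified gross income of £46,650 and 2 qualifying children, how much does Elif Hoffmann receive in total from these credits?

£7,227

Child Tax Credit: base = 2 × £720 = £1,440. £46,650 is £7,850 into a £8,000 phase-out range, leaving 150/8,000 of the credit: £1,440 × 150/8,000 = £27.
Commuter Credit: £46,650 is below the £51,100 cutoff, so the full £7,200 applies.
Total: £27 + £7,200 = £7,227.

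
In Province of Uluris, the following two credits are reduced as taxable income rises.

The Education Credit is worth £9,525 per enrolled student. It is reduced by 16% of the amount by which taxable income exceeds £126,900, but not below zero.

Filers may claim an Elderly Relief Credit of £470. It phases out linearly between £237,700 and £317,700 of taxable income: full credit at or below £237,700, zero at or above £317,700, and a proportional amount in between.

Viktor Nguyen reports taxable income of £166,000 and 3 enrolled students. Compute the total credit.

£22,789

Education Credit: base = 3 × £9,525 = £28,575. 16% of the £39,100 excess over £126,900 is £6,256; credit = £28,575 − £6,256 = £22,319.
Elderly Relief Credit: £166,000 is at or below the £237,700 threshold, so the full £470 applies.
Total: £22,319 + £470 = £22,789.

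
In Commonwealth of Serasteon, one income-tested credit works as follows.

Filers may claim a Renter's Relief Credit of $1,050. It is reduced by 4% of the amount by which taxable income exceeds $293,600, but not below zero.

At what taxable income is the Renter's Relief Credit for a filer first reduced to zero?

The credit falls by 4% of each dollar above $293,600, so it reaches zero when the excess is $1,050 / 4% = $26,250: income = $293,600 + $26,250 = $319,850.

$319,850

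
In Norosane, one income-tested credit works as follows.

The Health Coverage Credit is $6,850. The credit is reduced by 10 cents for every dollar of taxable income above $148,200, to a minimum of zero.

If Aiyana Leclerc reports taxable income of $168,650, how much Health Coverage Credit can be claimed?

$4,805

Health Coverage Credit: 10% of the $20,450 excess over $148,200 is $2,045; credit = $6,850 − $2,045 = $4,805.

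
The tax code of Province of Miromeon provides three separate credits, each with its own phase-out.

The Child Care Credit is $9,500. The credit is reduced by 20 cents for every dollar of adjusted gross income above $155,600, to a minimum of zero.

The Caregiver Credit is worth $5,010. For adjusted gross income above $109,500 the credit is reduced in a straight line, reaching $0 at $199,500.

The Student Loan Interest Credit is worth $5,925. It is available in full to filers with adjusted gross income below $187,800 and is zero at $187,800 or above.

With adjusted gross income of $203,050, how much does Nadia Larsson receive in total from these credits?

$10

Child Care Credit: 20% of the $47,450 excess over $155,600 is $9,490; credit = $9,500 − $9,490 = $10.
Caregiver Credit: $203,050 is at or above $199,500, so the credit is $0.
Student Loan Interest Credit: $203,050 meets or exceeds the $187,800 cutoff, so the credit is $0.
Total: $10 + $0 + $0 = $10.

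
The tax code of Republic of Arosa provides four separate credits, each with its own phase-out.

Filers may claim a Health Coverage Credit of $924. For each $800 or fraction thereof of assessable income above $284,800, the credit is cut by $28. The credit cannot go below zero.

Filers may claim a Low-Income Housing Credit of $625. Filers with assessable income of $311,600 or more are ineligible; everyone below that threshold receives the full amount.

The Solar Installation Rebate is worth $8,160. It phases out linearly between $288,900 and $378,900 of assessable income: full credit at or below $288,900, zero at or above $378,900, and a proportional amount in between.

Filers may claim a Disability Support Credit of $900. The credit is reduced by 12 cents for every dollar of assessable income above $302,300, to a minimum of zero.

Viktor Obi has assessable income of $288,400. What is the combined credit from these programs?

$10,469

Health Coverage Credit: income exceeds $284,800 by $3,600, which is 5 full-or-partial $800 increments; reduction = 5 × $28 = $140, leaving $784.
Low-Income Housing Credit: $288,400 is below the $311,600 cutoff, so the full $625 applies.
Solar Installation Rebate: $288,400 is at or below the $288,900 threshold, so the full $8,160 applies.
Disability Support Credit: $288,400 is at or below the $302,300 threshold, so the full $900 applies.
Total: $784 + $625 + $8,160 + $900 = $10,469.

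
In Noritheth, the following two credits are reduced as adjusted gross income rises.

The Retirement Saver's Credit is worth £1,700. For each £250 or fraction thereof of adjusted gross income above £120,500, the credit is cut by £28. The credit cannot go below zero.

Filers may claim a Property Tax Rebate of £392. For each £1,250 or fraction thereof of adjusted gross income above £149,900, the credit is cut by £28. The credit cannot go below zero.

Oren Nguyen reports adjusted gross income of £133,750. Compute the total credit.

£608

Retirement Saver's Credit: income exceeds £120,500 by £13,250, which is 53 full-or-partial £250 increments; reduction = 53 × £28 = £1,484, leaving £216.
Property Tax Rebate: £133,750 is at or below the £149,900 threshold, so the full £392 applies.
Total: £216 + £392 = £608.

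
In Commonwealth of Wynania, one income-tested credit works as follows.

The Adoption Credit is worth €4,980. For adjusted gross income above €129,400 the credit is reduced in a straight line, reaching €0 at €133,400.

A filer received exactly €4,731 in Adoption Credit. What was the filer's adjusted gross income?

€4,731 is 4,731/4,980 of the full €4,980, so 249/4,980 of the €4,000 range has been used: income = €129,400 + €4,000 × 249/4,980 = €129,600.

€129,600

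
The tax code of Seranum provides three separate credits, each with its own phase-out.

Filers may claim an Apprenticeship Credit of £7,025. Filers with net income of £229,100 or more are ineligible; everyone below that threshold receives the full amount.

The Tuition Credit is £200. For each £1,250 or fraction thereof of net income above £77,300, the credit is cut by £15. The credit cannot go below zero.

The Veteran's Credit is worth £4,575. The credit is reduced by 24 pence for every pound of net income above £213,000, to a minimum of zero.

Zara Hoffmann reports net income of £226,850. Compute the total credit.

£8,276

Apprenticeship Credit: £226,850 is below the £229,100 cutoff, so the full £7,025 applies.
Tuition Credit: income exceeds £77,300 by £149,550 → 120 increments × £15 = £1,800 ≥ base, so the credit is £0.
Veteran's Credit: 24% of the £13,850 excess over £213,000 is £3,324; credit = £4,575 − £3,324 = £1,251.
Total: £7,025 + £0 + £1,251 = £8,276.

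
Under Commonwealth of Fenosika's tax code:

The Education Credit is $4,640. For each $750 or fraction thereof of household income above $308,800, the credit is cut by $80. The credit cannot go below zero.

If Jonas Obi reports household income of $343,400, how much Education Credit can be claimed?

Education Credit: income exceeds $308,800 by $34,600, which is 47 full-or-partial $750 increments; reduction = 47 × $80 = $3,760, leaving $880.

$880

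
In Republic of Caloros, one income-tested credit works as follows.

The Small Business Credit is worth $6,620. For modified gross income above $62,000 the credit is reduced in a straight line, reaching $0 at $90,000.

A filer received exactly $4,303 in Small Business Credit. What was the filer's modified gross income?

$71,800

$4,303 is 4,303/6,620 of the full $6,620, so 2,317/6,620 of the $28,000 range has been used: income = $62,000 + $28,000 × 2,317/6,620 = $71,800.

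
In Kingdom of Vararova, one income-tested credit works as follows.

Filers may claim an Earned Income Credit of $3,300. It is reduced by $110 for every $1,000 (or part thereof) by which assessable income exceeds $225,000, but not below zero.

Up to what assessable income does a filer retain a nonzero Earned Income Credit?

$254,000

After 29 increments the reduction is 29 × $110 = $3,190, leaving $110; one more increment wipes it out. Increment 29 ends at excess 29 × $1,000 = $29,000, so the highest qualifying income is $225,000 + $29,000 = $254,000.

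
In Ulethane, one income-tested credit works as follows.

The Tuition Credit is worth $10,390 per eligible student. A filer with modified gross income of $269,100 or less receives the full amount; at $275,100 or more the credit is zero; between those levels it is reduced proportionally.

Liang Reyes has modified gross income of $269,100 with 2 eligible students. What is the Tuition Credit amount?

Tuition Credit: base = 2 × $10,390 = $20,780. $269,100 is at or below the $269,100 threshold, so the full $20,780 applies.

$20,780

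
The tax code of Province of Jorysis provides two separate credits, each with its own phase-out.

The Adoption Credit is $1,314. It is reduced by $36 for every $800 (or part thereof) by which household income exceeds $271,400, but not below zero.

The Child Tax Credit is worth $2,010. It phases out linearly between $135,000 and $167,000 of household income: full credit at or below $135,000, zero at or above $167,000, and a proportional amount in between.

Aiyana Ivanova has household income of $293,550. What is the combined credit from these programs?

Adoption Credit: income exceeds $271,400 by $22,150, which is 28 full-or-partial $800 increments; reduction = 28 × $36 = $1,008, leaving $306.
Child Tax Credit: $293,550 is at or above $167,000, so the credit is $0.
Total: $306 + $0 = $306.

$306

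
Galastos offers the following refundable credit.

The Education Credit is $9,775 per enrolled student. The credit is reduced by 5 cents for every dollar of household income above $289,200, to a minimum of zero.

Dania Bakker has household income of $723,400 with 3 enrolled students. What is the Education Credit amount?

$7,615

Education Credit: base = 3 × $9,775 = $29,325. 5% of the $434,200 excess over $289,200 is $21,710; credit = $29,325 − $21,710 = $7,615.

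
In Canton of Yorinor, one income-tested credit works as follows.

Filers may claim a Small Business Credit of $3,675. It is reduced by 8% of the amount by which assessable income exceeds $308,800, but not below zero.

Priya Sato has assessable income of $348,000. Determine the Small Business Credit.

Small Business Credit: 8% of the $39,200 excess over $308,800 is $3,136; credit = $3,675 − $3,136 = $539.

$539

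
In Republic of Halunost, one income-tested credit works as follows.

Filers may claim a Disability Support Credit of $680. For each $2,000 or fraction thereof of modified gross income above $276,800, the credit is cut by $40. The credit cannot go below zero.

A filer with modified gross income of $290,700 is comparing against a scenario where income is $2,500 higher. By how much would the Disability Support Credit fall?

$80

At $290,700 — income exceeds $276,800 by $13,900, which is 7 full-or-partial $2,000 increments; reduction = 7 × $40 = $280, leaving $400.
At $293,200 — income exceeds $276,800 by $16,400, which is 9 full-or-partial $2,000 increments; reduction = 9 × $40 = $360, leaving $320.
Lost: $400 − $320 = $80.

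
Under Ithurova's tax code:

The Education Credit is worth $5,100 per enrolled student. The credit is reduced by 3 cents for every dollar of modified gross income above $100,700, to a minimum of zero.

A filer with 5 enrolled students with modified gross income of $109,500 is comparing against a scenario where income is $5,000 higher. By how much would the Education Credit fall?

At $109,500 — base = 5 × $5,100 = $25,500. 3% of the $8,800 excess over $100,700 is $264; credit = $25,500 − $264 = $25,236.
At $114,500 — base = 5 × $5,100 = $25,500. 3% of the $13,800 excess over $100,700 is $414; credit = $25,500 − $414 = $25,086.
Lost: $25,236 − $25,086 = $150.

$150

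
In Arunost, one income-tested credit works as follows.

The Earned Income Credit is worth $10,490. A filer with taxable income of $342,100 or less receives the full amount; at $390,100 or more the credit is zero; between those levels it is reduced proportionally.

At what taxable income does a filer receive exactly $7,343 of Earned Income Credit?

$7,343 is 7,343/10,490 of the full $10,490, so 3,147/10,490 of the $48,000 range has been used: income = $342,100 + $48,000 × 3,147/10,490 = $356,500.

$356,500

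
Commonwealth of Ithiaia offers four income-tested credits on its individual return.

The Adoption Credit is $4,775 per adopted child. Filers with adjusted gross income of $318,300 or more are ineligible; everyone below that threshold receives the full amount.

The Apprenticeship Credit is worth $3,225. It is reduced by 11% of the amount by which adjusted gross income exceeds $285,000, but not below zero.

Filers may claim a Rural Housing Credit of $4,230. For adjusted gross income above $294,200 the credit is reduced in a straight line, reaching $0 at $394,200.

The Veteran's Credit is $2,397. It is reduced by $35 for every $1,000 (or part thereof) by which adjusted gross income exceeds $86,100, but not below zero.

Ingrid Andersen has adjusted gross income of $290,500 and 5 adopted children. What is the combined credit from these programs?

Adoption Credit: base = 5 × $4,775 = $23,875. $290,500 is below the $318,300 cutoff, so the full $23,875 applies.
Apprenticeship Credit: 11% of the $5,500 excess over $285,000 is $605; credit = $3,225 − $605 = $2,620.
Rural Housing Credit: $290,500 is at or below the $294,200 threshold, so the full $4,230 applies.
Veteran's Credit: income exceeds $86,100 by $204,400 → 205 increments × $35 = $7,175 ≥ base, so the credit is $0.
Total: $23,875 + $2,620 + $4,230 + $0 = $30,725.

$30,725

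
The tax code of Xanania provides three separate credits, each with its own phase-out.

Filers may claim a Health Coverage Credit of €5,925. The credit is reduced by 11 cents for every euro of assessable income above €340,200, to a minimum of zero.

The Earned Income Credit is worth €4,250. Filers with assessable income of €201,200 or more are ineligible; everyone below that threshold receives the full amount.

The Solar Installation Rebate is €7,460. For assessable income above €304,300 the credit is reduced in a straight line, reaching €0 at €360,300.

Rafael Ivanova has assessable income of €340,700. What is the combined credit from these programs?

€8,481

Health Coverage Credit: 11% of the €500 excess over €340,200 is €55; credit = €5,925 − €55 = €5,870.
Earned Income Credit: €340,700 meets or exceeds the €201,200 cutoff, so the credit is €0.
Solar Installation Rebate: €340,700 is €36,400 into a €56,000 phase-out range, leaving 19,600/56,000 of the credit: €7,460 × 19,600/56,000 = €2,611.
Total: €5,870 + €0 + €2,611 = €8,481.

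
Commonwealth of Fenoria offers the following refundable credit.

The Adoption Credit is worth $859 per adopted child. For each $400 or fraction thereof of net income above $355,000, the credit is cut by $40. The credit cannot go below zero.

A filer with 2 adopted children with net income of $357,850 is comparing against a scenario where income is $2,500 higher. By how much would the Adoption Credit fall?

At $357,850 — base = 2 × $859 = $1,718. income exceeds $355,000 by $2,850, which is 8 full-or-partial $400 increments; reduction = 8 × $40 = $320, leaving $1,398.
At $360,350 — base = 2 × $859 = $1,718. income exceeds $355,000 by $5,350, which is 14 full-or-partial $400 increments; reduction = 14 × $40 = $560, leaving $1,158.
Lost: $1,398 − $1,158 = $240.

$240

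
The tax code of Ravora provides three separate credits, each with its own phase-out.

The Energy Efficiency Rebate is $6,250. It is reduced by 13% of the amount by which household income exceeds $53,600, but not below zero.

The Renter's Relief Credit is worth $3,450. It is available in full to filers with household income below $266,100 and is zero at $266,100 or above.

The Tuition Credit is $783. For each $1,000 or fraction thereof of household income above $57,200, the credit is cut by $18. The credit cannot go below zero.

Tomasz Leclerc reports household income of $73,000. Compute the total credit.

$7,673

Energy Efficiency Rebate: 13% of the $19,400 excess over $53,600 is $2,522; credit = $6,250 − $2,522 = $3,728.
Renter's Relief Credit: $73,000 is below the $266,100 cutoff, so the full $3,450 applies.
Tuition Credit: income exceeds $57,200 by $15,800, which is 16 full-or-partial $1,000 increments; reduction = 16 × $18 = $288, leaving $495.
Total: $3,728 + $3,450 + $495 = $7,673.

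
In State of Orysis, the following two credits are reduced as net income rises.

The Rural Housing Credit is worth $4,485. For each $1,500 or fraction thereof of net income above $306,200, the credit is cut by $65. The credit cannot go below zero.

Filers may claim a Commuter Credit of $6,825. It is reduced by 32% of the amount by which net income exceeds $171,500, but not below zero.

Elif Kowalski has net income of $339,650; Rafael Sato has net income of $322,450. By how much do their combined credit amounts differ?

$780

Elif ($339,650): Rural Housing Credit: income exceeds $306,200 by $33,450, which is 23 full-or-partial $1,500 increments; reduction = 23 × $65 = $1,495, leaving $2,990. Commuter Credit: 32% of the $168,150 excess over $171,500 is $53,808 ≥ base, so the credit is $0. total $2,990 + $0 = $2,990
Rafael ($322,450): Rural Housing Credit: income exceeds $306,200 by $16,250, which is 11 full-or-partial $1,500 increments; reduction = 11 × $65 = $715, leaving $3,770. Commuter Credit: 32% of the $150,950 excess over $171,500 is $48,304 ≥ base, so the credit is $0. total $3,770 + $0 = $3,770
Difference: |$2,990 − $3,770| = $780.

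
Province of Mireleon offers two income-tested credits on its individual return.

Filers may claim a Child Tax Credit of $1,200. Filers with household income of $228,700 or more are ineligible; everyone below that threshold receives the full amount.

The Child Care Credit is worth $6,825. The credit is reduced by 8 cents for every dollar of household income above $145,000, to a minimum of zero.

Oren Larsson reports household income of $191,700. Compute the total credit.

Child Tax Credit: $191,700 is below the $228,700 cutoff, so the full $1,200 applies.
Child Care Credit: 8% of the $46,700 excess over $145,000 is $3,736; credit = $6,825 − $3,736 = $3,089.
Total: $1,200 + $3,089 = $4,289.

$4,289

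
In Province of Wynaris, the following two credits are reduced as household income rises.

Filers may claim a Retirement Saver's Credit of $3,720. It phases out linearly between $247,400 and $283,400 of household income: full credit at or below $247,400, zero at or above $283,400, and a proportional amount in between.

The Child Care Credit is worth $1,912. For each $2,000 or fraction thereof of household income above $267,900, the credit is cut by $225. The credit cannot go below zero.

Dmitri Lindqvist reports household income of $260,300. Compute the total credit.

$4,299

Retirement Saver's Credit: $260,300 is $12,900 into a $36,000 phase-out range, leaving 23,100/36,000 of the credit: $3,720 × 23,100/36,000 = $2,387.
Child Care Credit: $260,300 is at or below the $267,900 threshold, so the full $1,912 applies.
Total: $2,387 + $1,912 = $4,299.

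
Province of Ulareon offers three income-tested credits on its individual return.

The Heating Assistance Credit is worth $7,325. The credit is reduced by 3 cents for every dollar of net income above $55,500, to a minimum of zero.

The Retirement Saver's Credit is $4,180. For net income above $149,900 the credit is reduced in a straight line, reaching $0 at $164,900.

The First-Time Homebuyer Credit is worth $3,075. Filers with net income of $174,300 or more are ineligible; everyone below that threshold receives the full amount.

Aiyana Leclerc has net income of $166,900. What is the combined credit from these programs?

$7,058

Heating Assistance Credit: 3% of the $111,400 excess over $55,500 is $3,342; credit = $7,325 − $3,342 = $3,983.
Retirement Saver's Credit: $166,900 is at or above $164,900, so the credit is $0.
First-Time Homebuyer Credit: $166,900 is below the $174,300 cutoff, so the full $3,075 applies.
Total: $3,983 + $0 + $3,075 = $7,058.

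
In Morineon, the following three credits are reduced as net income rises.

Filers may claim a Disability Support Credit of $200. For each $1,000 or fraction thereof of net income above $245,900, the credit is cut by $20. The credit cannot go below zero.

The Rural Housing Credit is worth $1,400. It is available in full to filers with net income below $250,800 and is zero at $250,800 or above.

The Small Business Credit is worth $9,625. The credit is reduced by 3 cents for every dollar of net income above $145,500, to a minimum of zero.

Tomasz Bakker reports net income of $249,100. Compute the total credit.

$8,037

Disability Support Credit: income exceeds $245,900 by $3,200, which is 4 full-or-partial $1,000 increments; reduction = 4 × $20 = $80, leaving $120.
Rural Housing Credit: $249,100 is below the $250,800 cutoff, so the full $1,400 applies.
Small Business Credit: 3% of the $103,600 excess over $145,500 is $3,108; credit = $9,625 − $3,108 = $6,517.
Total: $120 + $1,400 + $6,517 = $8,037.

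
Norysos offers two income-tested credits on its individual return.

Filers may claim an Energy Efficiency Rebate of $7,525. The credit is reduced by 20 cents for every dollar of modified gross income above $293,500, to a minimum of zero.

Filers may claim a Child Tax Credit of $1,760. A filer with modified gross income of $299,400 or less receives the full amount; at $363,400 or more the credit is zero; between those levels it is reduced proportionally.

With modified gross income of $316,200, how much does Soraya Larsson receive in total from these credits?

$4,283

Energy Efficiency Rebate: 20% of the $22,700 excess over $293,500 is $4,540; credit = $7,525 − $4,540 = $2,985.
Child Tax Credit: $316,200 is $16,800 into a $64,000 phase-out range, leaving 47,200/64,000 of the credit: $1,760 × 47,200/64,000 = $1,298.
Total: $2,985 + $1,298 = $4,283.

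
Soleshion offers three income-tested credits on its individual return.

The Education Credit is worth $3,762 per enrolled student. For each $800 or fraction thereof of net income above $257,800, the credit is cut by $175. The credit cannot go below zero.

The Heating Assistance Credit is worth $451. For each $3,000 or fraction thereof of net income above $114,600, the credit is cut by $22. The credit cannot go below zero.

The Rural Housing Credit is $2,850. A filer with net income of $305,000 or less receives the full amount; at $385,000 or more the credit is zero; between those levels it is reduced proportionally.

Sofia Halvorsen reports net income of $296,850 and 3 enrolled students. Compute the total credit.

Education Credit: base = 3 × $3,762 = $11,286. income exceeds $257,800 by $39,050, which is 49 full-or-partial $800 increments; reduction = 49 × $175 = $8,575, leaving $2,711.
Heating Assistance Credit: income exceeds $114,600 by $182,250 → 61 increments × $22 = $1,342 ≥ base, so the credit is $0.
Rural Housing Credit: $296,850 is at or below the $305,000 threshold, so the full $2,850 applies.
Total: $2,711 + $0 + $2,850 = $5,561.

$5,561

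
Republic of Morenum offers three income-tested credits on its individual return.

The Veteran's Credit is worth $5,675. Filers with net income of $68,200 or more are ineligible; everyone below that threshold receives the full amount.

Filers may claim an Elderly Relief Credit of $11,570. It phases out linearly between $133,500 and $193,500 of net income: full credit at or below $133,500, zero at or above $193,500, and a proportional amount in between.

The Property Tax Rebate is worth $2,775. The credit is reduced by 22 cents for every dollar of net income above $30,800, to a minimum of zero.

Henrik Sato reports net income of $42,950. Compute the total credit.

Veteran's Credit: $42,950 is below the $68,200 cutoff, so the full $5,675 applies.
Elderly Relief Credit: $42,950 is at or below the $133,500 threshold, so the full $11,570 applies.
Property Tax Rebate: 22% of the $12,150 excess over $30,800 is $2,673; credit = $2,775 − $2,673 = $102.
Total: $5,675 + $11,570 + $102 = $17,347.

$17,347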